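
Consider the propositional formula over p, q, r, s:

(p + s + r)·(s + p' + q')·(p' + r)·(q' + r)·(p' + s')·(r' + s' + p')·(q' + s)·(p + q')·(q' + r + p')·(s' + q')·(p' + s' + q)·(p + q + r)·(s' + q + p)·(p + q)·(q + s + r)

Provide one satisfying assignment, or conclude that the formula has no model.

Suppose p = 1.
From the singleton clause (r), r = 1.
From the singleton clause (s'), s = 0.
From the singleton clause (q'), q = 0.
Every clause now holds.

p=1; q=0; r=1; s=0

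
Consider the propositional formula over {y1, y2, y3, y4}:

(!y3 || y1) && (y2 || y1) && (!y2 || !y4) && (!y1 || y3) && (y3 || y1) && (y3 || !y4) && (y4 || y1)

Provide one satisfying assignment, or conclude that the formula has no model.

Case y3 = true:
(y1) alone gives y1 = true.
Case y2 = false:
Every clause is now satisfied; y4 is unconstrained.

y1: true,  y2: false,  y3: true,  y4: false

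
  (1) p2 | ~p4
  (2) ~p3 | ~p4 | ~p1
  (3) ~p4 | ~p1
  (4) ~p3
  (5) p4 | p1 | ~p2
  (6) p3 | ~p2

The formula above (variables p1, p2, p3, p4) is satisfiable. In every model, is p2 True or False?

False

Suppose p2 = 1.
From the singleton clause (~p3), p3 = 0.
That conflicts with the unit clause (p3).
So every satisfying assignment has p2 = False.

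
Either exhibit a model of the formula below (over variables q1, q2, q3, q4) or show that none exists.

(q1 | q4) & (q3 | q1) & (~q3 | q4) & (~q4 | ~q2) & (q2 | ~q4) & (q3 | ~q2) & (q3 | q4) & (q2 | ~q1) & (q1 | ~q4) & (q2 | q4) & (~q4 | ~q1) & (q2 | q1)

Try q1 = 1.
Unit clause (q2) forces q2 = 1.
Unit clause (~q4) forces q4 = 0.
Unit clause (~q3) forces q3 = 0.
Now (q3) is unsatisfied and unit — conflict.
Backtrack on q1: now try q1 = 0.
Unit clause (q4) forces q4 = 1.
Now (~q4) is unsatisfied and unit — conflict.
Either choice for q1 ends in contradiction.

UNSATISFIABLE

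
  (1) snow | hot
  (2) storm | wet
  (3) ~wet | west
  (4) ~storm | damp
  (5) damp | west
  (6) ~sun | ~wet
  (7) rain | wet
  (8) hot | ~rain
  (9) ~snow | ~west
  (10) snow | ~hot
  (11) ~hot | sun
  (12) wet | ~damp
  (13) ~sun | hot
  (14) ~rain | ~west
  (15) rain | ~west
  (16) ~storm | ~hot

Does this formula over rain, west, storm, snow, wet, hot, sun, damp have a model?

Suppose snow = 1.
The clause (~west) is unit, so west = 0.
The clause (~wet) is unit, so wet = 0.
The clause (storm) is unit, so storm = 1.
The clause (damp) is unit, so damp = 1.
But (~damp) is also a unit clause — contradiction.
So snow must be the other value — set snow = 0.
The clause (hot) is unit, so hot = 1.
But (~hot) is also a unit clause — contradiction.
Both values of snow lead to a conflict.
No assignment satisfies every clause.

Unsatisfiable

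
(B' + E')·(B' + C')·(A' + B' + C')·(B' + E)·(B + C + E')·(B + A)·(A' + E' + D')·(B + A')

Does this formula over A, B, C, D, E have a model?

Branch on B: set B = 0.
From the singleton clause (A), A = 1.
But (A') is also a unit clause — contradiction.
That branch fails; take B = 1 instead.
From the singleton clause (E'), E = 0.
But (E) is also a unit clause — contradiction.
Neither B = 1 nor B = 0 works.
No assignment satisfies every clause.

Unsatisfiable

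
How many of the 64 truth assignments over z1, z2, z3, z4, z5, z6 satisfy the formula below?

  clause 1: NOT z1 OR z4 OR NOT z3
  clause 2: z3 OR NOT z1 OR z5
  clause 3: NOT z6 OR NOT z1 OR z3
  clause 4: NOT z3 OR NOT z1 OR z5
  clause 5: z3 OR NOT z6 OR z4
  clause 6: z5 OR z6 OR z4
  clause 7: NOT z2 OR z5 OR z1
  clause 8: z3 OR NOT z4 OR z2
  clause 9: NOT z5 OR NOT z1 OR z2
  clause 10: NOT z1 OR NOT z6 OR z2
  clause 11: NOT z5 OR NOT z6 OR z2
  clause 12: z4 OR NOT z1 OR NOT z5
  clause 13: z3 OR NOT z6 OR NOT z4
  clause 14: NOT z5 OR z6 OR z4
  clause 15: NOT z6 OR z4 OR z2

10

There are 2^6 = 64 truth assignments over (z1, z2, z3, z4, z5, z6).
Split on z5. With z5 = true, the clauses containing z5 are satisfied and NOT z5 drops from the rest; 8 of the 2^5 = 32 assignments to the other variables satisfy what remains.
With z5 = false, by the same count on the reduced clause set, 2 assignments work.
(One model: z1=F, z2=F, z3=T, z4=T, z5=F, z6=F.)
Total: 8 + 2 = 10.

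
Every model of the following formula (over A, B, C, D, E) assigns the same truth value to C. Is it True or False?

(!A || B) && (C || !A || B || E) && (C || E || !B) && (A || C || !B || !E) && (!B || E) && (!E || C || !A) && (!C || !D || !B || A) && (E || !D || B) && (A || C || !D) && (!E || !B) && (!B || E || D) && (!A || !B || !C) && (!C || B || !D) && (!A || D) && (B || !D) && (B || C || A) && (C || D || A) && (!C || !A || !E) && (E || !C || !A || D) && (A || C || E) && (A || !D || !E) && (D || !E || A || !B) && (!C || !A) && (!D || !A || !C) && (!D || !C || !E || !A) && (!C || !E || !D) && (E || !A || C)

Suppose C = false.
Case A = false:
The clause (!D) is unit, so D = false.
Now (D) is unsatisfied and unit — conflict.
Backtrack on A: now try A = true.
The clause (B) is unit, so B = true.
The clause (E) is unit, so E = true.
Now (!E) is unsatisfied and unit — conflict.
Either choice for A ends in contradiction.
So every satisfying assignment has C = True.

True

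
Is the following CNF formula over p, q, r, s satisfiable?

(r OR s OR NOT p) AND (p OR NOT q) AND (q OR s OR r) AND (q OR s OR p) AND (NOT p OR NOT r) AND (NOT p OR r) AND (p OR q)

Try p = true.
(NOT r) alone gives r = false.
That conflicts with the unit clause (r).
That branch fails; take p = false instead.
(NOT q) alone gives q = false.
That conflicts with the unit clause (q).
Both values of p lead to a conflict.
No assignment satisfies every clause.

Unsatisfiable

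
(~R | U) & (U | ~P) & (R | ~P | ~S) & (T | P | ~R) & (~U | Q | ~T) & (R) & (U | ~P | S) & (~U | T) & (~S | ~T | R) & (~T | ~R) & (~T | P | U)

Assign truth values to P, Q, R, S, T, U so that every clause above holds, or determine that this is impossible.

UNSATISFIABLE

The clause (R) is unit, so R = 1.
The clause (U) is unit, so U = 1.
The clause (T) is unit, so T = 1.
But (~T) is also a unit clause — contradiction.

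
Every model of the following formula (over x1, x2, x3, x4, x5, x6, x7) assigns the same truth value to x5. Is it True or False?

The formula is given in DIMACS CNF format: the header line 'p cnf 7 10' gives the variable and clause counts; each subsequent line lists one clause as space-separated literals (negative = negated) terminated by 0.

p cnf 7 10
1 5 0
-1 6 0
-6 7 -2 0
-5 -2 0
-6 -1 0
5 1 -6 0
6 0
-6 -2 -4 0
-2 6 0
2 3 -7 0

Suppose x5 = False.
Unit clause (x1) forces x1 = True.
Unit clause (x6) forces x6 = True.
But (¬x6) is also a unit clause — contradiction.
So every satisfying assignment has x5 = True.

True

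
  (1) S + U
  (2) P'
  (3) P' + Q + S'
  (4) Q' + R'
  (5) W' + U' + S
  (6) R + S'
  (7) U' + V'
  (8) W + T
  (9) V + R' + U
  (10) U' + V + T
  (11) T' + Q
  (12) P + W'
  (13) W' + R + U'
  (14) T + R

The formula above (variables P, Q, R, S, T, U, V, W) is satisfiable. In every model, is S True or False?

False

Suppose S = 1.
(P') alone gives P = 0.
(R) alone gives R = 1.
(Q') alone gives Q = 0.
(T') alone gives T = 0.
(W) alone gives W = 1.
Now (W') is unsatisfied and unit — conflict.
So every satisfying assignment has S = False.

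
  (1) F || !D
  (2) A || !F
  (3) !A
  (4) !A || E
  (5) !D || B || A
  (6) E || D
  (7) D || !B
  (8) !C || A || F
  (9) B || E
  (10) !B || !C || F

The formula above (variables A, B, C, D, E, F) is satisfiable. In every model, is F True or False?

Suppose F = true.
From the singleton clause (A), A = true.
But (!A) is also a unit clause — contradiction.
So every satisfying assignment has F = False.

False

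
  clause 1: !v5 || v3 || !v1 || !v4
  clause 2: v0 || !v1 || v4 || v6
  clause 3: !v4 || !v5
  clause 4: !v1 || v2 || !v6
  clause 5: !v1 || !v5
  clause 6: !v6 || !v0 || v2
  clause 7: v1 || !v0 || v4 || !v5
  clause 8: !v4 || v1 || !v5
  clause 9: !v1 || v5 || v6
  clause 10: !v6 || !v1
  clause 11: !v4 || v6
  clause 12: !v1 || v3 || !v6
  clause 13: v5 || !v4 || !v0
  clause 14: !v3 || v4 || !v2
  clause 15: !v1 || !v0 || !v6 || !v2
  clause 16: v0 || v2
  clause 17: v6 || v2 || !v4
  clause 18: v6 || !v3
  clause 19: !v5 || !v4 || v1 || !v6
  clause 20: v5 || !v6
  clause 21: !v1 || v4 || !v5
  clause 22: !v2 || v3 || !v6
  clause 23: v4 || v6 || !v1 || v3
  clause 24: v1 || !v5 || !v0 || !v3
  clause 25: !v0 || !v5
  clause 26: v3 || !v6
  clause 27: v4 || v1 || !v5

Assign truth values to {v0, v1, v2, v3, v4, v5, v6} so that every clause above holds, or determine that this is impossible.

Case v4 = false:
Case v1 = false:
(!v5) alone gives v5 = false.
(!v6) alone gives v6 = false.
(!v3) alone gives v3 = false.
Case v0 = true:
No clause remains; v2 is free.

v0 ↦ true,  v1 ↦ false,  v2 ↦ false,  v3 ↦ false,  v4 ↦ false,  v5 ↦ false,  v6 ↦ false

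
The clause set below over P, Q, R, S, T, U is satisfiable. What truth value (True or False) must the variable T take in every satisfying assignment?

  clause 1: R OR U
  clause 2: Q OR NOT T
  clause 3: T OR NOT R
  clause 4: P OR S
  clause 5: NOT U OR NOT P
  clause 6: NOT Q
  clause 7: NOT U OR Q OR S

Suppose T = true.
Unit clause (Q) forces Q = true.
That conflicts with the unit clause (NOT Q).
So every satisfying assignment has T = False.

False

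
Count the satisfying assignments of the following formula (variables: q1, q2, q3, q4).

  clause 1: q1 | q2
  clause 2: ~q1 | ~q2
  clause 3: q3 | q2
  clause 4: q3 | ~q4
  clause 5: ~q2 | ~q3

There are 2^4 = 16 truth assignments over (q1, q2, q3, q4).
Split on q2. With q2 = 1, the clauses containing q2 are satisfied and ~q2 drops from the rest; 1 of the 2^3 = 8 assignments to the other variables satisfy what remains.
With q2 = 0, by the same count on the reduced clause set, 2 assignments work.
(One model: q1=F, q2=T, q3=F, q4=F.)
Total: 1 + 2 = 3.

3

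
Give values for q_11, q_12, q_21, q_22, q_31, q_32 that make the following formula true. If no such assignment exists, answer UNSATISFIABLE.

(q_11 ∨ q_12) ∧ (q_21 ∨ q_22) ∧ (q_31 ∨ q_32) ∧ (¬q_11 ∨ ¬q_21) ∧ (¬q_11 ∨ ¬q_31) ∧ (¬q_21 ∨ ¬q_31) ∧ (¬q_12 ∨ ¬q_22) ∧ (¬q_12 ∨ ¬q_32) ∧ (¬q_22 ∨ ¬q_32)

Case q_11 = True:
Unit clause (¬q_21) forces q_21 = False.
Unit clause (q_22) forces q_22 = True.
Unit clause (¬q_31) forces q_31 = False.
Unit clause (q_32) forces q_32 = True.
Now (¬q_32) is unsatisfied and unit — conflict.
So q_11 must be the other value — set q_11 = False.
Unit clause (q_12) forces q_12 = True.
Unit clause (¬q_22) forces q_22 = False.
Unit clause (q_21) forces q_21 = True.
Unit clause (¬q_31) forces q_31 = False.
Unit clause (q_32) forces q_32 = True.
Now (¬q_32) is unsatisfied and unit — conflict.
Either choice for q_11 ends in contradiction.

UNSATISFIABLE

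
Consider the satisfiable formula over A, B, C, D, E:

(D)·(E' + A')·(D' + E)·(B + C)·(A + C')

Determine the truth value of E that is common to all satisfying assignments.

True

Suppose E = 0.
The clause (D) is unit, so D = 1.
Now (D') is unsatisfied and unit — conflict.
So every satisfying assignment has E = True.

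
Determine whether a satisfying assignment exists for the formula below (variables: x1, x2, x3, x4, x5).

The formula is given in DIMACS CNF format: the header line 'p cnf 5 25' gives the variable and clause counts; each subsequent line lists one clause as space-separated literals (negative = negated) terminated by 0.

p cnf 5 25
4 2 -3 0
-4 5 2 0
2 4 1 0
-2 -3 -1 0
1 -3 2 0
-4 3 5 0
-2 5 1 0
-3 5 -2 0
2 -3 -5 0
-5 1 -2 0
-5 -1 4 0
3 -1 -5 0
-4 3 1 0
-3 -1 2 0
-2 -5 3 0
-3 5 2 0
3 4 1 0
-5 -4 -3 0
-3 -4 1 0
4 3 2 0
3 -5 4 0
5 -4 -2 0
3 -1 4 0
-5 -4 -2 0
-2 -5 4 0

No

Suppose x4 = True.
Suppose x5 = True.
Unit clause (¬x3) forces x3 = False.
Unit clause (¬x1) forces x1 = False.
But (x1) is also a unit clause — contradiction.
Undo x5 and try x5 = False.
Unit clause (x2) forces x2 = True.
But (¬x2) is also a unit clause — contradiction.
Either choice for x5 ends in contradiction.
Undo x4 and try x4 = False.
Suppose x2 = True.
Unit clause (¬x5) forces x5 = False.
Unit clause (x1) forces x1 = True.
Unit clause (¬x3) forces x3 = False.
But (x3) is also a unit clause — contradiction.
Undo x2 and try x2 = False.
Unit clause (¬x3) forces x3 = False.
But (x3) is also a unit clause — contradiction.
Either choice for x2 ends in contradiction.
Either choice for x4 ends in contradiction.
No assignment satisfies every clause.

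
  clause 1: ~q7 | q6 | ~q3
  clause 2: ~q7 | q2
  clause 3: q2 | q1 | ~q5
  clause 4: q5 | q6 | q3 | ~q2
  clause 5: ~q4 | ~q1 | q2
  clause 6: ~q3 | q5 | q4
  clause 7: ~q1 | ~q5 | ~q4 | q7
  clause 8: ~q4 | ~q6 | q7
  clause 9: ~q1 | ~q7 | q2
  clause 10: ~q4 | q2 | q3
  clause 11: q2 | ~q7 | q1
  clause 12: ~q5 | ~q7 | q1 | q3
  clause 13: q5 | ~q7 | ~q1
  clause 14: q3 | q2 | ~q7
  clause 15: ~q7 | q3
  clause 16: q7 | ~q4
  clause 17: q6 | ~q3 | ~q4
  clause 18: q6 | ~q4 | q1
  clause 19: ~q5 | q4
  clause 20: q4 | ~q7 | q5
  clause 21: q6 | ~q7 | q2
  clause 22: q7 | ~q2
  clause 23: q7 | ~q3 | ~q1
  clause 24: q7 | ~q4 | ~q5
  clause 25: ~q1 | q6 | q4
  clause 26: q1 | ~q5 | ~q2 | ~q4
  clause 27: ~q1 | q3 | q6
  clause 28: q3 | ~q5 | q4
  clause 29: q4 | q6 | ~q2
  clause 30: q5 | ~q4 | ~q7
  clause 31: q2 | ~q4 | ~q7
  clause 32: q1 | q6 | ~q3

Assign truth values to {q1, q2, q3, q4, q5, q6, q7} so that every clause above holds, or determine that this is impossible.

q1: 1; q2: 0; q3: 0; q4: 0; q5: 0; q6: 1; q7: 0

Suppose q7 = 0.
(~q4) alone gives q4 = 0.
(~q5) alone gives q5 = 0.
(~q3) alone gives q3 = 0.
(~q2) alone gives q2 = 0.
Suppose q1 = 1.
(q6) alone gives q6 = 1.
Every clause now holds.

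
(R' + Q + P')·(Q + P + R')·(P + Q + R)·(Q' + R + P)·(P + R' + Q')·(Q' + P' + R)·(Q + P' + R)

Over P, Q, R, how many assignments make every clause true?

There are 2^3 = 8 truth assignments over (P, Q, R).
Split on R. With R = 1, the clauses containing R are satisfied and R' drops from the rest; 1 of the 2^2 = 4 assignments to the other variables satisfy what remains.
With R = 0, by the same count on the reduced clause set, 0 assignments work.
(One model: P=T, Q=T, R=T.)
Total: 1 + 0 = 1.

1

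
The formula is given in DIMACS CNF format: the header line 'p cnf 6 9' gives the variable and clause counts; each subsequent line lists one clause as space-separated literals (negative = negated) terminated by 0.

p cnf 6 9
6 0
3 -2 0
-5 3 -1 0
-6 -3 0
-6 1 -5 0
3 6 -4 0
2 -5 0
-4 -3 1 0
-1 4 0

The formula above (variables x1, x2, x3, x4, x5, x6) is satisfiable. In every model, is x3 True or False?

False

Suppose x3 = True.
From the singleton clause (x6), x6 = True.
Now (¬x6) is unsatisfied and unit — conflict.
So every satisfying assignment has x3 = False.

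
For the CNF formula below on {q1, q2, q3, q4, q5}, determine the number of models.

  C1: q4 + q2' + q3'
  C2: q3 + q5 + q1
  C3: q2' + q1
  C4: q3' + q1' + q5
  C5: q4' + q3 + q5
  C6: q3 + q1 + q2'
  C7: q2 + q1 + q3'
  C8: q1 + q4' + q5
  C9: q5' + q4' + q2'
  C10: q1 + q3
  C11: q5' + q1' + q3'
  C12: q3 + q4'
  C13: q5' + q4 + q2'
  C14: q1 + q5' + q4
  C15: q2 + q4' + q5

There are 2^5 = 32 truth assignments over (q1, q2, q3, q4, q5).
Split on q2. With q2 = 1, the clauses containing q2 are satisfied and q2' drops from the rest; 1 of the 2^4 = 16 assignments to the other variables satisfy what remains.
With q2 = 0, by the same count on the reduced clause set, 2 assignments work.
Total: 1 + 2 = 3.

3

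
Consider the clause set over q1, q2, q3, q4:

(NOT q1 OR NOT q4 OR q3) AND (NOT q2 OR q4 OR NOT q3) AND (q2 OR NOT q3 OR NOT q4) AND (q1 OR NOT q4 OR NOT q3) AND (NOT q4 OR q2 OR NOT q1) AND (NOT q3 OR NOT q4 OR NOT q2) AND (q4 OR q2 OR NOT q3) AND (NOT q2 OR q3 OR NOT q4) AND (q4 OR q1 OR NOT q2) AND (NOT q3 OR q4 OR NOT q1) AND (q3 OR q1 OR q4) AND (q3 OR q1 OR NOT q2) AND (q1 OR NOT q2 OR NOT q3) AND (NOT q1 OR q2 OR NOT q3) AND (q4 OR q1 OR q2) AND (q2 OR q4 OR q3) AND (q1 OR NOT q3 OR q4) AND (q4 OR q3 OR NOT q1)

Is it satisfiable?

Branch on q1: set q1 = false.
Branch on q4: set q4 = true.
(NOT q3) alone gives q3 = false.
(NOT q2) alone gives q2 = false.
This assignment satisfies each clause.
A satisfying assignment: q1: false; q2: false; q3: false; q4: true.

Satisfiable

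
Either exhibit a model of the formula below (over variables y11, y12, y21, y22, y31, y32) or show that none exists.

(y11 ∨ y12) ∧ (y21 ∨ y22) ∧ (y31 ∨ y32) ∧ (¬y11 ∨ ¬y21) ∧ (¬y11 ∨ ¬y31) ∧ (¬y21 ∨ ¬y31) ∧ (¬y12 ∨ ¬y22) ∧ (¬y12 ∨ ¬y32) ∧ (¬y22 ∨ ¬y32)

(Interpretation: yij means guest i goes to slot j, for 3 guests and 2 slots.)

Try y11 = True.
(¬y21) alone gives y21 = False.
(y22) alone gives y22 = True.
(¬y31) alone gives y31 = False.
(y32) alone gives y32 = True.
That conflicts with the unit clause (¬y32).
So y11 must be the other value — set y11 = False.
(y12) alone gives y12 = True.
(¬y22) alone gives y22 = False.
(y21) alone gives y21 = True.
(¬y31) alone gives y31 = False.
(y32) alone gives y32 = True.
That conflicts with the unit clause (¬y32).
Neither y11 = True nor y11 = False works.

UNSATISFIABLE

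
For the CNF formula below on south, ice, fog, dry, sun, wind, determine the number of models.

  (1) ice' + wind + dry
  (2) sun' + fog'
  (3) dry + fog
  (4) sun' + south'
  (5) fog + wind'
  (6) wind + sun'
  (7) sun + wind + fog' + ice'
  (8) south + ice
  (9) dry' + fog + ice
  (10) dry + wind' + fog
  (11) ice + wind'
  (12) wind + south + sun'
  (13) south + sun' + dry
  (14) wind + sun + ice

6

There are 2^6 = 64 truth assignments over (south, ice, fog, dry, sun, wind).
Split on wind. With wind = 1, the clauses containing wind are satisfied and wind' drops from the rest; 4 of the 2^5 = 32 assignments to the other variables satisfy what remains.
With wind = 0, by the same count on the reduced clause set, 2 assignments work.
(One model: south=F, ice=T, fog=F, dry=T, sun=F, wind=F.)
Total: 4 + 2 = 6.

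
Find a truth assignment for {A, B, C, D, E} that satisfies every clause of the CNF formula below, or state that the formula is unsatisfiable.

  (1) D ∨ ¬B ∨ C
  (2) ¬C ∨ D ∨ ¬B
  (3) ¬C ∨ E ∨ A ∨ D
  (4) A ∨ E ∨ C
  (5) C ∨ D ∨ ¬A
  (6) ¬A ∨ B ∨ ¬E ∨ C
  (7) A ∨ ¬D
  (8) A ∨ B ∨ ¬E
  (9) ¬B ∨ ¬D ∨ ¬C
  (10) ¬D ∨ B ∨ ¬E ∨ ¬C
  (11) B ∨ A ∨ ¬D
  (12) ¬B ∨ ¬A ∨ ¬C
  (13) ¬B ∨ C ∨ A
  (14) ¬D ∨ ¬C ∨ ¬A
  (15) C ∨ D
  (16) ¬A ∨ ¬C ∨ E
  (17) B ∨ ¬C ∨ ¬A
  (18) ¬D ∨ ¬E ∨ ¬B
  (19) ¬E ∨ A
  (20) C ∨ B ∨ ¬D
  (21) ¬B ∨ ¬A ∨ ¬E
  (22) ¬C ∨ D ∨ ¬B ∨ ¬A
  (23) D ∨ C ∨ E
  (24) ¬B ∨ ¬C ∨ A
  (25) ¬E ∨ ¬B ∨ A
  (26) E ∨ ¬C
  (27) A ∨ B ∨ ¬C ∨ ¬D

Try A = True.
Try C = False.
Unit clause (D) forces D = True.
Unit clause (B) forces B = True.
Unit clause (¬E) forces E = False.
Every clause now holds.

A ↦ True, B ↦ True, C ↦ False, D ↦ True, E ↦ False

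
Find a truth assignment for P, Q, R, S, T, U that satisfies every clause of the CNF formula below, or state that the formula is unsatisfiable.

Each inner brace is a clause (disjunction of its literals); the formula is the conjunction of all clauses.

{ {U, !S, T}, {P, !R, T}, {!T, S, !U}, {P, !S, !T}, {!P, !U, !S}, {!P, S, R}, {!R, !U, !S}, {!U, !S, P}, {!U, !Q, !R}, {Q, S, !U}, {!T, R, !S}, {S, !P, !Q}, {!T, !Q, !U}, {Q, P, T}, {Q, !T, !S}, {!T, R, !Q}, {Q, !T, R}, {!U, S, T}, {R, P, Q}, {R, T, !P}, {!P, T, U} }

P: false,  Q: false,  R: true,  S: false,  T: true,  U: false

Try U = false.
Try S = false.
Try P = false.
Try R = true.
(T) alone gives T = true.
No clause remains; Q is free.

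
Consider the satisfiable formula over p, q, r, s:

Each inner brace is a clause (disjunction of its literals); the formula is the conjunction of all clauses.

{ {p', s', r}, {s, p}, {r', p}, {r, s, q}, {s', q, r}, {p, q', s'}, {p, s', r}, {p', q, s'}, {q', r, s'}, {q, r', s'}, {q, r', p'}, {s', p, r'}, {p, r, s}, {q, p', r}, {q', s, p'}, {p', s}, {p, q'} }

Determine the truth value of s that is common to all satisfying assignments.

True

Suppose s = 0.
The clause (p) is unit, so p = 1.
That conflicts with the unit clause (p').
So every satisfying assignment has s = True.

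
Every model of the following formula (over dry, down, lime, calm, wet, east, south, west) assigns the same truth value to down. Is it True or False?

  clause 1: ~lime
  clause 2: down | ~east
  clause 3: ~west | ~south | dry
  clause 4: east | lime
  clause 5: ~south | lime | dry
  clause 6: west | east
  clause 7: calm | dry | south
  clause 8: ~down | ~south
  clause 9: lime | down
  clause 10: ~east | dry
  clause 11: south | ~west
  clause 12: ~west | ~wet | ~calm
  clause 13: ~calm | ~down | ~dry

Suppose down = 0.
(~lime) alone gives lime = 0.
That conflicts with the unit clause (lime).
So every satisfying assignment has down = True.

True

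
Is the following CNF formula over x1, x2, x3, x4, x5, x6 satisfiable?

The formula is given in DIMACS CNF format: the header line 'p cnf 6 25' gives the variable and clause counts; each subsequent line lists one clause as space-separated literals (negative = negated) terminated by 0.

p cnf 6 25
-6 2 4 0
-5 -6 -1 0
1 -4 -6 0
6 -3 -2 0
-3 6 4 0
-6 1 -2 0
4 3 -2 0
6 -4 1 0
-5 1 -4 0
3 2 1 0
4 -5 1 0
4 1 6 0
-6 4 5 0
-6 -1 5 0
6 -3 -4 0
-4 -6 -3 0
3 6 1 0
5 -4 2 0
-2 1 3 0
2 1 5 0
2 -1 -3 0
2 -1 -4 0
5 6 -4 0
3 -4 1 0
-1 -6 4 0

Branch on x6: set x6 = False.
Branch on x3: set x3 = False.
Unit clause (x1) forces x1 = True.
Branch on x4: set x4 = False.
Unit clause (¬x2) forces x2 = False.
No clause remains; x5 is free.
A satisfying assignment: x1 ↦ True; x2 ↦ False; x3 ↦ False; x4 ↦ False; x5 ↦ True; x6 ↦ False.

Satisfiable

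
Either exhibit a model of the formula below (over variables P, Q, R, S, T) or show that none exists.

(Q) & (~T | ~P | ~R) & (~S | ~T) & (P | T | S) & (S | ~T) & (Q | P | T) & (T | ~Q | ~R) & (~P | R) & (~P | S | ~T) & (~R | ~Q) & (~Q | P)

(Q) alone gives Q = 1.
(~R) alone gives R = 0.
(~P) alone gives P = 0.
Now (P) is unsatisfied and unit — conflict.

UNSATISFIABLE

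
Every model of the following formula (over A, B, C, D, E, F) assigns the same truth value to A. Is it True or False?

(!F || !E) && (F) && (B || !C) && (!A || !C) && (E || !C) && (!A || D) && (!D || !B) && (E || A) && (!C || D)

True

Suppose A = false.
From the singleton clause (F), F = true.
From the singleton clause (!E), E = false.
But (E) is also a unit clause — contradiction.
So every satisfying assignment has A = True.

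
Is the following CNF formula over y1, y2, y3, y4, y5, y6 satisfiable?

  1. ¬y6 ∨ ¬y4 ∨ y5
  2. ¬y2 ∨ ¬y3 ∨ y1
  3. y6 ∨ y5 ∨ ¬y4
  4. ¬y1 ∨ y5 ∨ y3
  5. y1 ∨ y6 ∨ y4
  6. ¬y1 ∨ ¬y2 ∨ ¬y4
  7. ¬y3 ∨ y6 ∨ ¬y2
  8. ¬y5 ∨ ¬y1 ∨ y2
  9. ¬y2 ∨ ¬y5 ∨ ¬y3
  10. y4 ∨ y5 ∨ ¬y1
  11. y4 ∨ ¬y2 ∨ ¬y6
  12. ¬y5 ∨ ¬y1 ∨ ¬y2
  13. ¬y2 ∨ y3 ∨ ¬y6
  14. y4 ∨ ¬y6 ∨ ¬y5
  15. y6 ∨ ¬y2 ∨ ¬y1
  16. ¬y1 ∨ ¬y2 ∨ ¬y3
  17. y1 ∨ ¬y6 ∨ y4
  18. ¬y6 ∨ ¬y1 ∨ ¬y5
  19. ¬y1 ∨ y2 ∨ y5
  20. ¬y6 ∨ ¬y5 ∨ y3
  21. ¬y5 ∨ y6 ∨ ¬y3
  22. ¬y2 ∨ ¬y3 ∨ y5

Yes, satisfiable

Case y6 = False:
Case y5 = True:
From the singleton clause (¬y3), y3 = False.
Case y1 = False:
From the singleton clause (y4), y4 = True.
No clause remains; y2 is free.
A satisfying assignment: y1 ↦ False, y2 ↦ True, y3 ↦ False, y4 ↦ True, y5 ↦ True, y6 ↦ False.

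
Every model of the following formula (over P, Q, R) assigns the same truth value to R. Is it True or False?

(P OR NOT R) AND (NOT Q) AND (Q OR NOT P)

Suppose R = true.
The clause (P) is unit, so P = true.
The clause (NOT Q) is unit, so Q = false.
Now (Q) is unsatisfied and unit — conflict.
So every satisfying assignment has R = False.

False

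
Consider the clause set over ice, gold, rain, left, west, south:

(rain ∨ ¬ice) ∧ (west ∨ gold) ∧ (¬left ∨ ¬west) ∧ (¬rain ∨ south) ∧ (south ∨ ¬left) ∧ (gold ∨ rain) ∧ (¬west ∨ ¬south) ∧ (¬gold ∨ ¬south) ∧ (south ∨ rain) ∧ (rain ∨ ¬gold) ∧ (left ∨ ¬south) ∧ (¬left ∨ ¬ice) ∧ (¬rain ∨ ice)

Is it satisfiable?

Suppose rain = True.
Unit clause (south) forces south = True.
Unit clause (¬west) forces west = False.
Unit clause (gold) forces gold = True.
Now (¬gold) is unsatisfied and unit — conflict.
So rain must be the other value — set rain = False.
Unit clause (¬ice) forces ice = False.
Unit clause (gold) forces gold = True.
Now (¬gold) is unsatisfied and unit — conflict.
Either choice for rain ends in contradiction.
No assignment satisfies every clause.

Unsatisfiable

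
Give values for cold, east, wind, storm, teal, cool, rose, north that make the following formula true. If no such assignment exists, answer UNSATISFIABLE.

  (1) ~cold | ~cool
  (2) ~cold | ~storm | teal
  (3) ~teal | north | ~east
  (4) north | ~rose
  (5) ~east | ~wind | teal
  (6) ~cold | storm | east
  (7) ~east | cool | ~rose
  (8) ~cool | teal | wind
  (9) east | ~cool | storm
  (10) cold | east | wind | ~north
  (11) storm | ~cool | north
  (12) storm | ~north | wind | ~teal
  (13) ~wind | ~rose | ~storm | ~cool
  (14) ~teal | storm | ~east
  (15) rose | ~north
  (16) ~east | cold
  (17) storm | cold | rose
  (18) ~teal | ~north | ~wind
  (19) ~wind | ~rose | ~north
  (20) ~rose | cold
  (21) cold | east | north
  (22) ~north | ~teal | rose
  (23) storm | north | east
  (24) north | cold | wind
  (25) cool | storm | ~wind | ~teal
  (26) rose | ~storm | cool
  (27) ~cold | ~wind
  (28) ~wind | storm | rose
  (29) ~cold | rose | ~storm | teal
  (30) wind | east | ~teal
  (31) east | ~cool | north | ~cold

cold: 1; east: 1; wind: 0; storm: 0; teal: 0; cool: 0; rose: 0; north: 0

Try cold = 1.
From the singleton clause (~cool), cool = 0.
From the singleton clause (~wind), wind = 0.
Try storm = 0.
From the singleton clause (east), east = 1.
From the singleton clause (~rose), rose = 0.
From the singleton clause (~teal), teal = 0.
From the singleton clause (~north), north = 0.
All clauses are satisfied.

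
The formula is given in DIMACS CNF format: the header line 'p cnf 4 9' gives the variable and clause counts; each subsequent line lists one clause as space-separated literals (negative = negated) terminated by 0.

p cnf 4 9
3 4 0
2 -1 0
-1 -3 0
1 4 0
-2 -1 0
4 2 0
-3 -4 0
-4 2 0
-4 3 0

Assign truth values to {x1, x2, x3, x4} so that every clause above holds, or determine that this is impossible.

UNSATISFIABLE

Suppose x3 = True.
(¬x1) alone gives x1 = False.
(x4) alone gives x4 = True.
But (¬x4) is also a unit clause — contradiction.
So x3 must be the other value — set x3 = False.
(x4) alone gives x4 = True.
But (¬x4) is also a unit clause — contradiction.
Both values of x3 lead to a conflict.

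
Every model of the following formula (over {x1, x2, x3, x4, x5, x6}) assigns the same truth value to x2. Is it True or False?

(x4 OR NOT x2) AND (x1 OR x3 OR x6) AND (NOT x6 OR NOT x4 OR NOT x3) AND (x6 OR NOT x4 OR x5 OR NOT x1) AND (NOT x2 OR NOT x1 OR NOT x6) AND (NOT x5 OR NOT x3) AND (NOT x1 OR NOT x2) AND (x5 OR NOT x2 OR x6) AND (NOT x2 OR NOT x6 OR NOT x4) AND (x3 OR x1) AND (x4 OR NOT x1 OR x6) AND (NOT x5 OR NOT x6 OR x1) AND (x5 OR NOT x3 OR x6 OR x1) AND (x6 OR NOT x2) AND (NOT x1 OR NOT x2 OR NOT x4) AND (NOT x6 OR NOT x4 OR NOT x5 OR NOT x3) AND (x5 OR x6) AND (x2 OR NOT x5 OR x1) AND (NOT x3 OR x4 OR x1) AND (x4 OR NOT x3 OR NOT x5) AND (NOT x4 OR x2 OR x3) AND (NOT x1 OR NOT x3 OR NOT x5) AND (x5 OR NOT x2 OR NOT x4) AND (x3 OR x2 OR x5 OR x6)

False

Suppose x2 = true.
(x4) alone gives x4 = true.
(NOT x1) alone gives x1 = false.
(NOT x6) alone gives x6 = false.
But (x6) is also a unit clause — contradiction.
So every satisfying assignment has x2 = False.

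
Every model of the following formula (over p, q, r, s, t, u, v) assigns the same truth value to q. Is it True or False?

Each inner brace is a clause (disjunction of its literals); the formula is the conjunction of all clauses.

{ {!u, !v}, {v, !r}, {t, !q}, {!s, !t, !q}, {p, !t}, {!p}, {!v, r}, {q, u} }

Suppose q = true.
The clause (t) is unit, so t = true.
The clause (!s) is unit, so s = false.
The clause (p) is unit, so p = true.
But (!p) is also a unit clause — contradiction.
So every satisfying assignment has q = False.

False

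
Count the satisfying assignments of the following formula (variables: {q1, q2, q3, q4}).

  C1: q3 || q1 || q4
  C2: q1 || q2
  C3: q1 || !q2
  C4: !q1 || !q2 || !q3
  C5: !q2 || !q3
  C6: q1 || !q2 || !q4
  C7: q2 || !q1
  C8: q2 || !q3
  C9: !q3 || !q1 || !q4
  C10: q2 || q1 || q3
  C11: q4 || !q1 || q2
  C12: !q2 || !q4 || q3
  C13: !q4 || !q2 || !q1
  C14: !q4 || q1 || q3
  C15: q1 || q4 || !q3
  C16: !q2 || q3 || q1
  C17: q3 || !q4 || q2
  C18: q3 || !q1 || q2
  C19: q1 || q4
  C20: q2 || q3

There are 2^4 = 16 truth assignments over (q1, q2, q3, q4).
Check each against the 20 clauses (columns in the order q1, q2, q3, q4):
  F F F F  ✗ fails (q3 || q1 || q4)
  F F F T  ✗ fails (q1 || q2)
  F F T F  ✗ fails (q1 || q2)
  F F T T  ✗ fails (q1 || q2)
  F T F F  ✗ fails (q3 || q1 || q4)
  F T F T  ✗ fails (q1 || !q2)
  F T T F  ✗ fails (q1 || !q2)
  F T T T  ✗ fails (q1 || !q2)
  T F F F  ✗ fails (q2 || !q1)
  T F F T  ✗ fails (q2 || !q1)
  T F T F  ✗ fails (q2 || !q1)
  T F T T  ✗ fails (q2 || !q1)
  T T F F  ✓ satisfies all
  T T F T  ✗ fails (!q2 || !q4 || q3)
  T T T F  ✗ fails (!q1 || !q2 || !q3)
  T T T T  ✗ fails (!q1 || !q2 || !q3)
1 of the 16 rows is a model.

1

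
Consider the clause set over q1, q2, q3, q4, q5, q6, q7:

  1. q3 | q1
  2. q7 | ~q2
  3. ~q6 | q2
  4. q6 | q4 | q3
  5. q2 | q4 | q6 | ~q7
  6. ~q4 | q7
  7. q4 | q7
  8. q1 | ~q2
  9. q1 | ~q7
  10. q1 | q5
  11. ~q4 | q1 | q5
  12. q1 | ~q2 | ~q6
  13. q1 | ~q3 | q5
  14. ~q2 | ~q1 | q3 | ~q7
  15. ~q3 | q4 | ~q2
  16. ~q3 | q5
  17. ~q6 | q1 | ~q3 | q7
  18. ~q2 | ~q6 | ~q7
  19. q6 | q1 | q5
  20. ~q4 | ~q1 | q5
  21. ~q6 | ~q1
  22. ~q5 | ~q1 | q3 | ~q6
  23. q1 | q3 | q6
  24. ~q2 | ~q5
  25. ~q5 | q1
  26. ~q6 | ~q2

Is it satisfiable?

Satisfiable

Try q3 = 0.
(q1) alone gives q1 = 1.
(~q6) alone gives q6 = 0.
(q4) alone gives q4 = 1.
(q7) alone gives q7 = 1.
(~q2) alone gives q2 = 0.
(q5) alone gives q5 = 1.
All clauses are satisfied.
A satisfying assignment: q1 ↦ 1; q2 ↦ 0; q3 ↦ 0; q4 ↦ 1; q5 ↦ 1; q6 ↦ 0; q7 ↦ 1.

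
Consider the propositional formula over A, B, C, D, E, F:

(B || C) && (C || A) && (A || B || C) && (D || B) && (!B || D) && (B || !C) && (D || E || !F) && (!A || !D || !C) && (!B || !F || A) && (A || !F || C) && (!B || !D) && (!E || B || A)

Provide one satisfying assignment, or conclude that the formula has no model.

UNSATISFIABLE

Branch on B: set B = true.
(D) alone gives D = true.
Now (!D) is unsatisfied and unit — conflict.
Undo B and try B = false.
(C) alone gives C = true.
Now (!C) is unsatisfied and unit — conflict.
Either choice for B ends in contradiction.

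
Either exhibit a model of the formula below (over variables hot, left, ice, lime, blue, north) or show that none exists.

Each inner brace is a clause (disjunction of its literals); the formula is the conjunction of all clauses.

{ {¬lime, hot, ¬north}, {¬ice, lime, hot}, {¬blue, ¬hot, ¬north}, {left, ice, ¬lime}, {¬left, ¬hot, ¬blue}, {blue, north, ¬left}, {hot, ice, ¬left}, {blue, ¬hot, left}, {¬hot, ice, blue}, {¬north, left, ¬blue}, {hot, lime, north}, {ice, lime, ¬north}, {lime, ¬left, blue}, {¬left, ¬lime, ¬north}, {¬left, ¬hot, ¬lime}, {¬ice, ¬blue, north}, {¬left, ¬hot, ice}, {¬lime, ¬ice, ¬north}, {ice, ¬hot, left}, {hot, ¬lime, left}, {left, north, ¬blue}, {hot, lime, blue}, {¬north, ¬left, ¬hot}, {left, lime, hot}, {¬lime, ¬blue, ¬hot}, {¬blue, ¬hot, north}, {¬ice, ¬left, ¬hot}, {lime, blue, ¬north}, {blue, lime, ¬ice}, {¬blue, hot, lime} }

UNSATISFIABLE

Case lime = False:
Case ice = False:
From the singleton clause (¬north), north = False.
From the singleton clause (hot), hot = True.
From the singleton clause (blue), blue = True.
That conflicts with the unit clause (¬blue).
That branch fails; take ice = True instead.
From the singleton clause (hot), hot = True.
From the singleton clause (¬left), left = False.
From the singleton clause (blue), blue = True.
From the singleton clause (¬north), north = False.
That conflicts with the unit clause (north).
Both values of ice lead to a conflict.
That branch fails; take lime = True instead.
Case hot = True:
From the singleton clause (¬left), left = False.
From the singleton clause (ice), ice = True.
From the singleton clause (blue), blue = True.
That conflicts with the unit clause (¬blue).
That branch fails; take hot = False instead.
From the singleton clause (¬north), north = False.
From the singleton clause (left), left = True.
From the singleton clause (blue), blue = True.
From the singleton clause (ice), ice = True.
That conflicts with the unit clause (¬ice).
Both values of hot lead to a conflict.
Both values of lime lead to a conflict.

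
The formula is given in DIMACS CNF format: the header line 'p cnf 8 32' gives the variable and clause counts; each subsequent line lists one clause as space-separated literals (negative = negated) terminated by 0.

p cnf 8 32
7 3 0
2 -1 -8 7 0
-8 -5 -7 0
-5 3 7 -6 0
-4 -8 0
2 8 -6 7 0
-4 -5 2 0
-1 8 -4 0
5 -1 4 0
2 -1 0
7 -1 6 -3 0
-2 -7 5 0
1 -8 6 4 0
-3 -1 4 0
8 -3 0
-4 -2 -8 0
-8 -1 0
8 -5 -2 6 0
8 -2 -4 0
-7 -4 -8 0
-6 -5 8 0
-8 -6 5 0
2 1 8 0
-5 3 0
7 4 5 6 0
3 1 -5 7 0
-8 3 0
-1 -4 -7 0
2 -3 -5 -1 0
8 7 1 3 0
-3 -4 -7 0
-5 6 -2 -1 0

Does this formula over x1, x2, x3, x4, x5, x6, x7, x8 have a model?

Branch on x7: set x7 = False.
(x3) alone gives x3 = True.
(x8) alone gives x8 = True.
(¬x4) alone gives x4 = False.
(¬x1) alone gives x1 = False.
(x6) alone gives x6 = True.
(x5) alone gives x5 = True.
No clause remains; x2 is free.
A satisfying assignment: x1 ↦ False; x2 ↦ True; x3 ↦ True; x4 ↦ False; x5 ↦ True; x6 ↦ True; x7 ↦ False; x8 ↦ True.

Yes, satisfiable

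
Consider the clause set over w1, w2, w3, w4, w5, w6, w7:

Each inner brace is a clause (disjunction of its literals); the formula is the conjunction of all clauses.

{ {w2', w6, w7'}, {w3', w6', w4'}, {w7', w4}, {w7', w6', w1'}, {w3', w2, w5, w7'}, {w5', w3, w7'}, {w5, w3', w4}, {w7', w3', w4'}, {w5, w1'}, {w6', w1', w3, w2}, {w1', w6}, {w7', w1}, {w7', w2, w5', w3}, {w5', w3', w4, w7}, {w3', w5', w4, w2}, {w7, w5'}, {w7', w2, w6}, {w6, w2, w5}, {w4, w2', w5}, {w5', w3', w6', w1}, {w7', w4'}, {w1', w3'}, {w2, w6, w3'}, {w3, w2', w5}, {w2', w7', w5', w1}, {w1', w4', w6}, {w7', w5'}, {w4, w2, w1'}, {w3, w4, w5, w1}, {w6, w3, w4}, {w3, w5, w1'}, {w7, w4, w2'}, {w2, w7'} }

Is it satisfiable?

Satisfiable

Case w7 = 0:
(w5') alone gives w5 = 0.
(w1') alone gives w1 = 0.
Case w3 = 1:
(w4) alone gives w4 = 1.
(w6') alone gives w6 = 0.
(w2) alone gives w2 = 1.
All clauses are satisfied.
A satisfying assignment: w1: 0; w2: 1; w3: 1; w4: 1; w5: 0; w6: 0; w7: 0.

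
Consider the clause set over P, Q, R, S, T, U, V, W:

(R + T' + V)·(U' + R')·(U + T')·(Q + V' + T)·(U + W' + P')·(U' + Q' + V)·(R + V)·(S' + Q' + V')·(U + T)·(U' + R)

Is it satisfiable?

Try U = 0.
(T') alone gives T = 0.
Now (T) is unsatisfied and unit — conflict.
Undo U and try U = 1.
(R') alone gives R = 0.
Now (R) is unsatisfied and unit — conflict.
Both values of U lead to a conflict.
No assignment satisfies every clause.

Unsatisfiable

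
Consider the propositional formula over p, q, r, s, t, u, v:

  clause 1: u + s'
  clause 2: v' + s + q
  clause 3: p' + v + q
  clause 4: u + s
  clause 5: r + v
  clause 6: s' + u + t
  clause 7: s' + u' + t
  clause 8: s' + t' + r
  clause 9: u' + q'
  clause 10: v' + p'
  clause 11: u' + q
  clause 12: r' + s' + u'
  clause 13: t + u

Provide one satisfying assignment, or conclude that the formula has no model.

UNSATISFIABLE

Case u = 1:
From the singleton clause (q'), q = 0.
But (q) is also a unit clause — contradiction.
So u must be the other value — set u = 0.
From the singleton clause (s'), s = 0.
But (s) is also a unit clause — contradiction.
Both values of u lead to a conflict.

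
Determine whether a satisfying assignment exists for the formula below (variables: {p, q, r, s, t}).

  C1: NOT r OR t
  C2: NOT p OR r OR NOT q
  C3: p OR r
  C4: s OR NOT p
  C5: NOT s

Yes, satisfiable

(NOT s) alone gives s = false.
(NOT p) alone gives p = false.
(r) alone gives r = true.
(t) alone gives t = true.
No clause remains; q is free.
A satisfying assignment: p: false; q: false; r: true; s: false; t: true.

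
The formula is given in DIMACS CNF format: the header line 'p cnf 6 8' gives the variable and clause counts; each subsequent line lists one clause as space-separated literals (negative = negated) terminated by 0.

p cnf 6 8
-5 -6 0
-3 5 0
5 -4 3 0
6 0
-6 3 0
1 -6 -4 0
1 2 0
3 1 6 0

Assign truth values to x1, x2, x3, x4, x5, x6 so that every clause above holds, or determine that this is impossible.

UNSATISFIABLE

The clause (x6) is unit, so x6 = True.
The clause (¬x5) is unit, so x5 = False.
The clause (¬x3) is unit, so x3 = False.
Now (x3) is unsatisfied and unit — conflict.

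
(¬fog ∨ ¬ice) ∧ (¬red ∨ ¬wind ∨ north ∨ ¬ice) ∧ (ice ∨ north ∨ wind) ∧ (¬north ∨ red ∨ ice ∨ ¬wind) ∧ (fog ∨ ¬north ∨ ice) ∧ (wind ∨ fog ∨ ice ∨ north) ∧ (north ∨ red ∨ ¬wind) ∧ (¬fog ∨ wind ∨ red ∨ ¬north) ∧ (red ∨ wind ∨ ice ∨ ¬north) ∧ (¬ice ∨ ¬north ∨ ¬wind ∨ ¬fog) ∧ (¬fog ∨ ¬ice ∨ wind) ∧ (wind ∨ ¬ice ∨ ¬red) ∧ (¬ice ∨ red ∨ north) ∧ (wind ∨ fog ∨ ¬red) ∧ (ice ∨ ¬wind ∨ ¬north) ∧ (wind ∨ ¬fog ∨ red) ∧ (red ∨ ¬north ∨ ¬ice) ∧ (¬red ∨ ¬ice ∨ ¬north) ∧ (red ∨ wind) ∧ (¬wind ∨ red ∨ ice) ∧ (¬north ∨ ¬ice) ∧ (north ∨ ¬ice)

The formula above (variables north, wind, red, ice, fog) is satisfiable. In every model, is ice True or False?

Suppose ice = True.
From the singleton clause (¬fog), fog = False.
From the singleton clause (¬north), north = False.
But (north) is also a unit clause — contradiction.
So every satisfying assignment has ice = False.

False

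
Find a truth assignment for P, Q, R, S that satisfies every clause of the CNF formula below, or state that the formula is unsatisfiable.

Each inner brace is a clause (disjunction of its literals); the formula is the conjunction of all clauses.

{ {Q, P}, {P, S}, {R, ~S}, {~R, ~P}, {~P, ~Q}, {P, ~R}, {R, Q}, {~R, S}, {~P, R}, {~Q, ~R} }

UNSATISFIABLE

Case Q = 1:
(~P) alone gives P = 0.
(S) alone gives S = 1.
(R) alone gives R = 1.
Now (~R) is unsatisfied and unit — conflict.
So Q must be the other value — set Q = 0.
(P) alone gives P = 1.
(~R) alone gives R = 0.
Now (R) is unsatisfied and unit — conflict.
Either choice for Q ends in contradiction.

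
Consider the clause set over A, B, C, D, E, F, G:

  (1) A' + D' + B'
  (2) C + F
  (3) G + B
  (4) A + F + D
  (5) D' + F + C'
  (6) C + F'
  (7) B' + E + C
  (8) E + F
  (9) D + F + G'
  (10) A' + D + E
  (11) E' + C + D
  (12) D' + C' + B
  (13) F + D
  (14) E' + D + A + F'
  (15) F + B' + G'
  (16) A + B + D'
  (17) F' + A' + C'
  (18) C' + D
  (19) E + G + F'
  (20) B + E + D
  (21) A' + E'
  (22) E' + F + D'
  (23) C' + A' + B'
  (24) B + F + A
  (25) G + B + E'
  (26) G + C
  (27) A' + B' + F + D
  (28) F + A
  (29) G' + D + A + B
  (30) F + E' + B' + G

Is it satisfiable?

Case C = 1:
From the singleton clause (D), D = 1.
From the singleton clause (F), F = 1.
From the singleton clause (B), B = 1.
From the singleton clause (A'), A = 0.
Case E = 1:
No clause remains; G is free.
A satisfying assignment: A: 0, B: 1, C: 1, D: 1, E: 1, F: 1, G: 1.

Satisfiable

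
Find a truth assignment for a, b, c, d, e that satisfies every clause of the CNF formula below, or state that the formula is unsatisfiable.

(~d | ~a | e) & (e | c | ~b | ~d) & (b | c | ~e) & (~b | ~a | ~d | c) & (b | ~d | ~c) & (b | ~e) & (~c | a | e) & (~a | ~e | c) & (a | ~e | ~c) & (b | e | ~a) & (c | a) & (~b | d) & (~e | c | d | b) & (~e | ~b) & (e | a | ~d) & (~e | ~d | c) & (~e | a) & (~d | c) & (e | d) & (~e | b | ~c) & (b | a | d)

Case b = 1:
From the singleton clause (d), d = 1.
From the singleton clause (~e), e = 0.
From the singleton clause (~a), a = 0.
Now (a) is unsatisfied and unit — conflict.
Undo b and try b = 0.
From the singleton clause (~e), e = 0.
From the singleton clause (~a), a = 0.
From the singleton clause (~c), c = 0.
Now (c) is unsatisfied and unit — conflict.
Both values of b lead to a conflict.

UNSATISFIABLE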